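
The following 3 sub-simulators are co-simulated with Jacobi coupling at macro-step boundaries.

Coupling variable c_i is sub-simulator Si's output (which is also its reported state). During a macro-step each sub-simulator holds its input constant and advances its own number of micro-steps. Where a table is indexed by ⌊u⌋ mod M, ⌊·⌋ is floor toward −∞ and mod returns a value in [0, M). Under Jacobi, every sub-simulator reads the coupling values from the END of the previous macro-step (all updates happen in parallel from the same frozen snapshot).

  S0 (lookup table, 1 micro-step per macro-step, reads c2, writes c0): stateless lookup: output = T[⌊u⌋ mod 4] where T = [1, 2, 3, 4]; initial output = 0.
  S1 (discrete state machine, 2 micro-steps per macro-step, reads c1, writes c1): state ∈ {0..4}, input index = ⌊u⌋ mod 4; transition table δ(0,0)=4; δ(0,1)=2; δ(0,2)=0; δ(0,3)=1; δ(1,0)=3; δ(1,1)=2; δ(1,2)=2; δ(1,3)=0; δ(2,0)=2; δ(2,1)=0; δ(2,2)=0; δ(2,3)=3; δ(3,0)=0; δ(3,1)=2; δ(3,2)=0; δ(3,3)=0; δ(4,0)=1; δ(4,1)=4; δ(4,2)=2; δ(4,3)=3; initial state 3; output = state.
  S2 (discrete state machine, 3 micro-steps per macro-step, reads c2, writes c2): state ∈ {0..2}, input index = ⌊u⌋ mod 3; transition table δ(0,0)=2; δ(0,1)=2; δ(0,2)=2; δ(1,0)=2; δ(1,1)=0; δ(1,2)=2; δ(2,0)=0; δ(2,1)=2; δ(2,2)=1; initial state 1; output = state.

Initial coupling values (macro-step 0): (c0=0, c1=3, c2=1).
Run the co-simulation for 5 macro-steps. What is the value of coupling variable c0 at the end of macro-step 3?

c0 at macro-step 3 = 2

macro 1: S0 reads c2=1 → after 1×micro: 2; S1 reads c1=3 → after 2×micro: 1; S2 reads c2=1 → after 3×micro: 2 ⇒ (c0=2, c1=1, c2=2)
macro 2: S0 reads c2=2 → after 1×micro: 3; S1 reads c1=1 → after 2×micro: 0; S2 reads c2=2 → after 3×micro: 1 ⇒ (c0=3, c1=0, c2=1)
macro 3: S0 reads c2=1 → after 1×micro: 2; S1 reads c1=0 → after 2×micro: 1; S2 reads c2=1 → after 3×micro: 2 ⇒ (c0=2, c1=1, c2=2)
macro 4: S0 reads c2=2 → after 1×micro: 3; S1 reads c1=1 → after 2×micro: 0; S2 reads c2=2 → after 3×micro: 1 ⇒ (c0=3, c1=0, c2=1)
macro 5: S0 reads c2=1 → after 1×micro: 2; S1 reads c1=0 → after 2×micro: 1; S2 reads c2=1 → after 3×micro: 2 ⇒ (c0=2, c1=1, c2=2)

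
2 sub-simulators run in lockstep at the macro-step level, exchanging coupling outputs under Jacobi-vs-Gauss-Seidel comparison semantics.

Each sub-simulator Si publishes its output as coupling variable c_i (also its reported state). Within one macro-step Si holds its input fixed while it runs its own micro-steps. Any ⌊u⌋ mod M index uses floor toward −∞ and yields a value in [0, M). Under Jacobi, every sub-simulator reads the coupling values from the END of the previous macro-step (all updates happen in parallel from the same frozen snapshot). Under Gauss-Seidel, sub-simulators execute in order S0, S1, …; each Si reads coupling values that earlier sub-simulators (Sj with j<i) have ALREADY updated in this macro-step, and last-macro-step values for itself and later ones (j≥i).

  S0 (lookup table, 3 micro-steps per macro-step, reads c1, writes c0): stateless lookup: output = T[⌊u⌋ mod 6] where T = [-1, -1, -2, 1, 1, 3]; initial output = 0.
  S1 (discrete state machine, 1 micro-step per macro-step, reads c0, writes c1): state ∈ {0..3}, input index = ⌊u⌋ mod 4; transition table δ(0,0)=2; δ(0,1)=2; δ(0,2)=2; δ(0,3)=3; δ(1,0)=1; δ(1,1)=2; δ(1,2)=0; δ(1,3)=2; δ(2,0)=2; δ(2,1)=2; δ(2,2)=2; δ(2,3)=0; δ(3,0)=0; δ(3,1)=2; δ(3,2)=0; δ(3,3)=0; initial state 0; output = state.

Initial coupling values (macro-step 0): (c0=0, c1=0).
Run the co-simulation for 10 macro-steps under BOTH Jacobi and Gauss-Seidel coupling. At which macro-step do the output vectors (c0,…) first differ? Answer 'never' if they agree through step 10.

[Jacobi] macro 1: S0 reads c1=0 → after 3×micro: -1; S1 reads c0=0 → after 1×micro: 2 ⇒ (c0=-1, c1=2)
[Jacobi] macro 2: S0 reads c1=2 → after 3×micro: -2; S1 reads c0=-1 → after 1×micro: 0 ⇒ (c0=-2, c1=0)
[Jacobi] macro 3: S0 reads c1=0 → after 3×micro: -1; S1 reads c0=-2 → after 1×micro: 2 ⇒ (c0=-1, c1=2)
[Jacobi] macro 4: S0 reads c1=2 → after 3×micro: -2; S1 reads c0=-1 → after 1×micro: 0 ⇒ (c0=-2, c1=0)
[Jacobi] macro 5: S0 reads c1=0 → after 3×micro: -1; S1 reads c0=-2 → after 1×micro: 2 ⇒ (c0=-1, c1=2)
[Jacobi] macro 6: S0 reads c1=2 → after 3×micro: -2; S1 reads c0=-1 → after 1×micro: 0 ⇒ (c0=-2, c1=0)
[Jacobi] macro 7: S0 reads c1=0 → after 3×micro: -1; S1 reads c0=-2 → after 1×micro: 2 ⇒ (c0=-1, c1=2)
[Jacobi] macro 8: S0 reads c1=2 → after 3×micro: -2; S1 reads c0=-1 → after 1×micro: 0 ⇒ (c0=-2, c1=0)
[Jacobi] macro 9: S0 reads c1=0 → after 3×micro: -1; S1 reads c0=-2 → after 1×micro: 2 ⇒ (c0=-1, c1=2)
[Jacobi] macro 10: S0 reads c1=2 → after 3×micro: -2; S1 reads c0=-1 → after 1×micro: 0 ⇒ (c0=-2, c1=0)
[Gauss-Seidel] macro 1: S0 reads c1=0 → after 3×micro: -1; S1 reads c0=-1 → after 1×micro: 3 ⇒ (c0=-1, c1=3)
[Gauss-Seidel] macro 2: S0 reads c1=3 → after 3×micro: 1; S1 reads c0=1 → after 1×micro: 2 ⇒ (c0=1, c1=2)
[Gauss-Seidel] macro 3: S0 reads c1=2 → after 3×micro: -2; S1 reads c0=-2 → after 1×micro: 2 ⇒ (c0=-2, c1=2)
[Gauss-Seidel] macro 4: S0 reads c1=2 → after 3×micro: -2; S1 reads c0=-2 → after 1×micro: 2 ⇒ (c0=-2, c1=2)
[Gauss-Seidel] macro 5: S0 reads c1=2 → after 3×micro: -2; S1 reads c0=-2 → after 1×micro: 2 ⇒ (c0=-2, c1=2)
[Gauss-Seidel] macro 6: S0 reads c1=2 → after 3×micro: -2; S1 reads c0=-2 → after 1×micro: 2 ⇒ (c0=-2, c1=2)
[Gauss-Seidel] macro 7: S0 reads c1=2 → after 3×micro: -2; S1 reads c0=-2 → after 1×micro: 2 ⇒ (c0=-2, c1=2)
[Gauss-Seidel] macro 8: S0 reads c1=2 → after 3×micro: -2; S1 reads c0=-2 → after 1×micro: 2 ⇒ (c0=-2, c1=2)
[Gauss-Seidel] macro 9: S0 reads c1=2 → after 3×micro: -2; S1 reads c0=-2 → after 1×micro: 2 ⇒ (c0=-2, c1=2)
[Gauss-Seidel] macro 10: S0 reads c1=2 → after 3×micro: -2; S1 reads c0=-2 → after 1×micro: 2 ⇒ (c0=-2, c1=2)

first divergence at macro-step: 1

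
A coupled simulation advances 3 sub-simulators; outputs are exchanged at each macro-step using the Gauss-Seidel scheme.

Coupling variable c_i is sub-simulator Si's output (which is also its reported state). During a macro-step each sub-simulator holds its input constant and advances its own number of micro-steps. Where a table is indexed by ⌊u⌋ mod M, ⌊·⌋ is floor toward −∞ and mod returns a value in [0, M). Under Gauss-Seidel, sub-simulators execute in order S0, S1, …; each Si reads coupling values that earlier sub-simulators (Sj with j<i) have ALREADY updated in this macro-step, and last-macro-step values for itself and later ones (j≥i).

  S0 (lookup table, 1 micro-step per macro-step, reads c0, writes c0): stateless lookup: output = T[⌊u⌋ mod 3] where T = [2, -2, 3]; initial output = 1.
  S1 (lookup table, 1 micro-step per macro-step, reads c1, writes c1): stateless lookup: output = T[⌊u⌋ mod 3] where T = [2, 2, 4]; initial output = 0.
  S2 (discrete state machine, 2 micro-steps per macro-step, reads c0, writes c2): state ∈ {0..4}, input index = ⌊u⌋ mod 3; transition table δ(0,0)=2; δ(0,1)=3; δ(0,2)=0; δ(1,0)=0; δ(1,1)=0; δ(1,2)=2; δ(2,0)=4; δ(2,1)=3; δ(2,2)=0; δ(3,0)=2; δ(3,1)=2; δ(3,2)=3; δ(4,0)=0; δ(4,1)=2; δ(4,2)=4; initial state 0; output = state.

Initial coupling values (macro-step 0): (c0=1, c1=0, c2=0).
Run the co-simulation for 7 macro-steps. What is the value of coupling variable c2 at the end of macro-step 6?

macro 1: S0 reads c0=1 → after 1×micro: -2; S1 reads c1=0 → after 1×micro: 2; S2 reads c0=-2 → after 2×micro: 2 ⇒ (c0=-2, c1=2, c2=2)
macro 2: S0 reads c0=-2 → after 1×micro: -2; S1 reads c1=2 → after 1×micro: 4; S2 reads c0=-2 → after 2×micro: 2 ⇒ (c0=-2, c1=4, c2=2)
macro 3: S0 reads c0=-2 → after 1×micro: -2; S1 reads c1=4 → after 1×micro: 2; S2 reads c0=-2 → after 2×micro: 2 ⇒ (c0=-2, c1=2, c2=2)
macro 4: S0 reads c0=-2 → after 1×micro: -2; S1 reads c1=2 → after 1×micro: 4; S2 reads c0=-2 → after 2×micro: 2 ⇒ (c0=-2, c1=4, c2=2)
macro 5: S0 reads c0=-2 → after 1×micro: -2; S1 reads c1=4 → after 1×micro: 2; S2 reads c0=-2 → after 2×micro: 2 ⇒ (c0=-2, c1=2, c2=2)
macro 6: S0 reads c0=-2 → after 1×micro: -2; S1 reads c1=2 → after 1×micro: 4; S2 reads c0=-2 → after 2×micro: 2 ⇒ (c0=-2, c1=4, c2=2)
macro 7: S0 reads c0=-2 → after 1×micro: -2; S1 reads c1=4 → after 1×micro: 2; S2 reads c0=-2 → after 2×micro: 2 ⇒ (c0=-2, c1=2, c2=2)

c2 at macro-step 6 = 2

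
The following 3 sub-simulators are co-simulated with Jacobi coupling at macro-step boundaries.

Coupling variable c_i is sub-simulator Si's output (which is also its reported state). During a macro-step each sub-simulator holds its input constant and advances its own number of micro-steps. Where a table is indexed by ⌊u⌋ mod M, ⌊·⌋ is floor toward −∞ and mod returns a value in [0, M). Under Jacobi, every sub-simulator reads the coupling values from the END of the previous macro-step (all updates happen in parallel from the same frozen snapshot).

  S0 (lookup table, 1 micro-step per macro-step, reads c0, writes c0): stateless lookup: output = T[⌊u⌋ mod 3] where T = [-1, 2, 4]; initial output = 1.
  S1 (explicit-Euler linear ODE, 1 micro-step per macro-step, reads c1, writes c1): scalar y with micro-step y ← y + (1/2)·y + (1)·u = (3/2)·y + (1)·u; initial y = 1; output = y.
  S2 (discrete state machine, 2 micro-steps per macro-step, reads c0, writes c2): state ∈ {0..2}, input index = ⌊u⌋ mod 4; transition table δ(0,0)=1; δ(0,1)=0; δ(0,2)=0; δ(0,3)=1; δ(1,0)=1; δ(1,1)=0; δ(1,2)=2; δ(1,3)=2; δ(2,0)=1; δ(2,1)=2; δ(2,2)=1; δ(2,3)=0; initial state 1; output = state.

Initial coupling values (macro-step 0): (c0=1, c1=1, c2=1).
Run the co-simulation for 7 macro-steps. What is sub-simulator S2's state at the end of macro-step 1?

macro 1: S0 reads c0=1 → after 1×micro: 2; S1 reads c1=1 → after 1×micro: 5/2; S2 reads c0=1 → after 2×micro: 0 ⇒ (c0=2, c1=5/2, c2=0)
macro 2: S0 reads c0=2 → after 1×micro: 4; S1 reads c1=5/2 → after 1×micro: 25/4; S2 reads c0=2 → after 2×micro: 0 ⇒ (c0=4, c1=25/4, c2=0)
macro 3: S0 reads c0=4 → after 1×micro: 2; S1 reads c1=25/4 → after 1×micro: 125/8; S2 reads c0=4 → after 2×micro: 1 ⇒ (c0=2, c1=125/8, c2=1)
macro 4: S0 reads c0=2 → after 1×micro: 4; S1 reads c1=125/8 → after 1×micro: 625/16; S2 reads c0=2 → after 2×micro: 1 ⇒ (c0=4, c1=625/16, c2=1)
macro 5: S0 reads c0=4 → after 1×micro: 2; S1 reads c1=625/16 → after 1×micro: 3125/32; S2 reads c0=4 → after 2×micro: 1 ⇒ (c0=2, c1=3125/32, c2=1)
macro 6: S0 reads c0=2 → after 1×micro: 4; S1 reads c1=3125/32 → after 1×micro: 15625/64; S2 reads c0=2 → after 2×micro: 1 ⇒ (c0=4, c1=15625/64, c2=1)
macro 7: S0 reads c0=4 → after 1×micro: 2; S1 reads c1=15625/64 → after 1×micro: 78125/128; S2 reads c0=4 → after 2×micro: 1 ⇒ (c0=2, c1=78125/128, c2=1)

S2 state at macro-step 1 = 0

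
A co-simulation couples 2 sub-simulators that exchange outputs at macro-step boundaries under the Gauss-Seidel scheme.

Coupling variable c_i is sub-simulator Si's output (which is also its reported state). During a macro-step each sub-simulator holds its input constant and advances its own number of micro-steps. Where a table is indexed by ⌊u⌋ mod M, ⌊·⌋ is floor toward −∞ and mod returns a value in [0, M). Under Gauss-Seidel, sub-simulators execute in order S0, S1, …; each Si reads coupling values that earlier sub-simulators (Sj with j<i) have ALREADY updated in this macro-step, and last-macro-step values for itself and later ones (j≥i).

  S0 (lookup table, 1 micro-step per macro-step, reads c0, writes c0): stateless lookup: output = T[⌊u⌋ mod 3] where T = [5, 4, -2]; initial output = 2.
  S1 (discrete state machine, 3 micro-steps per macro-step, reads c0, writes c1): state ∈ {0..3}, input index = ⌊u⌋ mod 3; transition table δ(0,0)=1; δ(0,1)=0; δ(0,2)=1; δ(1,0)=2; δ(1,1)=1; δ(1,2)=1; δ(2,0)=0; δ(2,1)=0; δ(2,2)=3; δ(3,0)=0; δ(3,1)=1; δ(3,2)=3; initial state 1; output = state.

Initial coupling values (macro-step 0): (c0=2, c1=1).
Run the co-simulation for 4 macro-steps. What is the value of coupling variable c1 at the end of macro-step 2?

macro 1: S0 reads c0=2 → after 1×micro: -2; S1 reads c0=-2 → after 3×micro: 1 ⇒ (c0=-2, c1=1)
macro 2: S0 reads c0=-2 → after 1×micro: 4; S1 reads c0=4 → after 3×micro: 1 ⇒ (c0=4, c1=1)
macro 3: S0 reads c0=4 → after 1×micro: 4; S1 reads c0=4 → after 3×micro: 1 ⇒ (c0=4, c1=1)
macro 4: S0 reads c0=4 → after 1×micro: 4; S1 reads c0=4 → after 3×micro: 1 ⇒ (c0=4, c1=1)

c1 at macro-step 2 = 1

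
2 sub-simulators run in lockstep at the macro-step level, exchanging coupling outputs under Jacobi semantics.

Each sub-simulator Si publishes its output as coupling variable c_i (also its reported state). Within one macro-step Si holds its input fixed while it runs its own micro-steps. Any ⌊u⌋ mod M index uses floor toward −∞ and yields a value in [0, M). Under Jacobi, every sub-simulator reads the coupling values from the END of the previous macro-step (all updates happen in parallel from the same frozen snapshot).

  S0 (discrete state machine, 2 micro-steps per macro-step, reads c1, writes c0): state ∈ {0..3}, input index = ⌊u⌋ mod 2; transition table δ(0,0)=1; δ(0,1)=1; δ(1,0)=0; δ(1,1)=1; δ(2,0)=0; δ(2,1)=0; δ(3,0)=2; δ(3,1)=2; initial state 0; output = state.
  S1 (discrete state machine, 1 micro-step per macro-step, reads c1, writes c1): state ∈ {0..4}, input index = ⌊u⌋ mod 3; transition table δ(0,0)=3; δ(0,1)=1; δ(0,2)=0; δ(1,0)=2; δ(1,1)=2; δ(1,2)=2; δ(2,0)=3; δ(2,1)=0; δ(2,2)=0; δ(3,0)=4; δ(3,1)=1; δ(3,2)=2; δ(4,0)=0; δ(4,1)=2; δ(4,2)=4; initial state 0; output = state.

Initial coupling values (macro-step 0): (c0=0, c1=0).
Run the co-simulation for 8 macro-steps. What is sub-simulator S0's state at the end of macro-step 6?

macro 1: S0 reads c1=0 → after 2×micro: 0; S1 reads c1=0 → after 1×micro: 3 ⇒ (c0=0, c1=3)
macro 2: S0 reads c1=3 → after 2×micro: 1; S1 reads c1=3 → after 1×micro: 4 ⇒ (c0=1, c1=4)
macro 3: S0 reads c1=4 → after 2×micro: 1; S1 reads c1=4 → after 1×micro: 2 ⇒ (c0=1, c1=2)
macro 4: S0 reads c1=2 → after 2×micro: 1; S1 reads c1=2 → after 1×micro: 0 ⇒ (c0=1, c1=0)
macro 5: S0 reads c1=0 → after 2×micro: 1; S1 reads c1=0 → after 1×micro: 3 ⇒ (c0=1, c1=3)
macro 6: S0 reads c1=3 → after 2×micro: 1; S1 reads c1=3 → after 1×micro: 4 ⇒ (c0=1, c1=4)
macro 7: S0 reads c1=4 → after 2×micro: 1; S1 reads c1=4 → after 1×micro: 2 ⇒ (c0=1, c1=2)
macro 8: S0 reads c1=2 → after 2×micro: 1; S1 reads c1=2 → after 1×micro: 0 ⇒ (c0=1, c1=0)

S0 state at macro-step 6 = 1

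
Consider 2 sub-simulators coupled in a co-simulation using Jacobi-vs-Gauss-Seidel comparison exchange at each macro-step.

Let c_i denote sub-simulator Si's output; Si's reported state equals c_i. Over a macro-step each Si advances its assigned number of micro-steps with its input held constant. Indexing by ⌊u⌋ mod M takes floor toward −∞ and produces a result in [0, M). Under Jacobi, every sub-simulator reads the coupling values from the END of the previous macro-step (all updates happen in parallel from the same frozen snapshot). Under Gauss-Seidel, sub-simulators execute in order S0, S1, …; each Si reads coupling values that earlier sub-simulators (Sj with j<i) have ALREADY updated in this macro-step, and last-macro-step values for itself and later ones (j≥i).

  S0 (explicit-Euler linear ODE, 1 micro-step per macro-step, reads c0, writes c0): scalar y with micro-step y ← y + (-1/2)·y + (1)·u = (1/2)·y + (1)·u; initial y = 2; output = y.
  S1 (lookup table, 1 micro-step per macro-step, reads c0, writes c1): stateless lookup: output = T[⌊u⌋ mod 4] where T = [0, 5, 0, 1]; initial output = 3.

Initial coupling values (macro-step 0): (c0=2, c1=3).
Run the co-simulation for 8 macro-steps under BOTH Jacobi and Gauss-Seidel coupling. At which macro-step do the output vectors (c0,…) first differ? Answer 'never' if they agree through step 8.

first divergence at macro-step: 1

[Jacobi] macro 1: S0 reads c0=2 → after 1×micro: 3; S1 reads c0=2 → after 1×micro: 0 ⇒ (c0=3, c1=0)
[Jacobi] macro 2: S0 reads c0=3 → after 1×micro: 9/2; S1 reads c0=3 → after 1×micro: 1 ⇒ (c0=9/2, c1=1)
[Jacobi] macro 3: S0 reads c0=9/2 → after 1×micro: 27/4; S1 reads c0=9/2 → after 1×micro: 0 ⇒ (c0=27/4, c1=0)
[Jacobi] macro 4: S0 reads c0=27/4 → after 1×micro: 81/8; S1 reads c0=27/4 → after 1×micro: 0 ⇒ (c0=81/8, c1=0)
[Jacobi] macro 5: S0 reads c0=81/8 → after 1×micro: 243/16; S1 reads c0=81/8 → after 1×micro: 0 ⇒ (c0=243/16, c1=0)
[Jacobi] macro 6: S0 reads c0=243/16 → after 1×micro: 729/32; S1 reads c0=243/16 → after 1×micro: 1 ⇒ (c0=729/32, c1=1)
[Jacobi] macro 7: S0 reads c0=729/32 → after 1×micro: 2187/64; S1 reads c0=729/32 → after 1×micro: 0 ⇒ (c0=2187/64, c1=0)
[Jacobi] macro 8: S0 reads c0=2187/64 → after 1×micro: 6561/128; S1 reads c0=2187/64 → after 1×micro: 0 ⇒ (c0=6561/128, c1=0)
[Gauss-Seidel] macro 1: S0 reads c0=2 → after 1×micro: 3; S1 reads c0=3 → after 1×micro: 1 ⇒ (c0=3, c1=1)
[Gauss-Seidel] macro 2: S0 reads c0=3 → after 1×micro: 9/2; S1 reads c0=9/2 → after 1×micro: 0 ⇒ (c0=9/2, c1=0)
[Gauss-Seidel] macro 3: S0 reads c0=9/2 → after 1×micro: 27/4; S1 reads c0=27/4 → after 1×micro: 0 ⇒ (c0=27/4, c1=0)
[Gauss-Seidel] macro 4: S0 reads c0=27/4 → after 1×micro: 81/8; S1 reads c0=81/8 → after 1×micro: 0 ⇒ (c0=81/8, c1=0)
[Gauss-Seidel] macro 5: S0 reads c0=81/8 → after 1×micro: 243/16; S1 reads c0=243/16 → after 1×micro: 1 ⇒ (c0=243/16, c1=1)
[Gauss-Seidel] macro 6: S0 reads c0=243/16 → after 1×micro: 729/32; S1 reads c0=729/32 → after 1×micro: 0 ⇒ (c0=729/32, c1=0)
[Gauss-Seidel] macro 7: S0 reads c0=729/32 → after 1×micro: 2187/64; S1 reads c0=2187/64 → after 1×micro: 0 ⇒ (c0=2187/64, c1=0)
[Gauss-Seidel] macro 8: S0 reads c0=2187/64 → after 1×micro: 6561/128; S1 reads c0=6561/128 → after 1×micro: 1 ⇒ (c0=6561/128, c1=1)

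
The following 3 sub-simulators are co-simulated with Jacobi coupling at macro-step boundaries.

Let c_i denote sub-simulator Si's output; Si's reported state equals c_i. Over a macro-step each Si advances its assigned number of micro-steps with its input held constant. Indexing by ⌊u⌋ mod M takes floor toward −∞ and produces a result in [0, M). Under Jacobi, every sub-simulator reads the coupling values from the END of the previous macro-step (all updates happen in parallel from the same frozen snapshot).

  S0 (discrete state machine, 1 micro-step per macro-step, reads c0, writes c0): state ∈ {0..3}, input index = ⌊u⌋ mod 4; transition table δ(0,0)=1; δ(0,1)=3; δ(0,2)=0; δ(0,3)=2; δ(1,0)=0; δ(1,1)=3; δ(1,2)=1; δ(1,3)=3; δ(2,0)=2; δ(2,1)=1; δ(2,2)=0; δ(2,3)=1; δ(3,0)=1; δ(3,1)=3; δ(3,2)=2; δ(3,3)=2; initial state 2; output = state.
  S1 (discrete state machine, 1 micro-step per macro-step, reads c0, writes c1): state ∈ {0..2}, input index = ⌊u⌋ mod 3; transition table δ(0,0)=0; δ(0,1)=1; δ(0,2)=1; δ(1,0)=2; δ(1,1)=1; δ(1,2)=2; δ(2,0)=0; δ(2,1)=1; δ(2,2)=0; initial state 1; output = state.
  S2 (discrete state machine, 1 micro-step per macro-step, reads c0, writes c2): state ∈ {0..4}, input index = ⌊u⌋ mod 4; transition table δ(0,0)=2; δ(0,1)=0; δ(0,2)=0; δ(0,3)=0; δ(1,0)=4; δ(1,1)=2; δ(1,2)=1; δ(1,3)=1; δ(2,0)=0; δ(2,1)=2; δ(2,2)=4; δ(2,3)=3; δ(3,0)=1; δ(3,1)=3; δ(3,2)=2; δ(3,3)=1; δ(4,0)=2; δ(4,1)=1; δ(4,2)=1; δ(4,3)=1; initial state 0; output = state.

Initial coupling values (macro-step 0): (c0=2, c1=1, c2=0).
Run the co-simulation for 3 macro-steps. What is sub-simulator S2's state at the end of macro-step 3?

S2 state at macro-step 3 = 2

macro 1: S0 reads c0=2 → after 1×micro: 0; S1 reads c0=2 → after 1×micro: 2; S2 reads c0=2 → after 1×micro: 0 ⇒ (c0=0, c1=2, c2=0)
macro 2: S0 reads c0=0 → after 1×micro: 1; S1 reads c0=0 → after 1×micro: 0; S2 reads c0=0 → after 1×micro: 2 ⇒ (c0=1, c1=0, c2=2)
macro 3: S0 reads c0=1 → after 1×micro: 3; S1 reads c0=1 → after 1×micro: 1; S2 reads c0=1 → after 1×micro: 2 ⇒ (c0=3, c1=1, c2=2)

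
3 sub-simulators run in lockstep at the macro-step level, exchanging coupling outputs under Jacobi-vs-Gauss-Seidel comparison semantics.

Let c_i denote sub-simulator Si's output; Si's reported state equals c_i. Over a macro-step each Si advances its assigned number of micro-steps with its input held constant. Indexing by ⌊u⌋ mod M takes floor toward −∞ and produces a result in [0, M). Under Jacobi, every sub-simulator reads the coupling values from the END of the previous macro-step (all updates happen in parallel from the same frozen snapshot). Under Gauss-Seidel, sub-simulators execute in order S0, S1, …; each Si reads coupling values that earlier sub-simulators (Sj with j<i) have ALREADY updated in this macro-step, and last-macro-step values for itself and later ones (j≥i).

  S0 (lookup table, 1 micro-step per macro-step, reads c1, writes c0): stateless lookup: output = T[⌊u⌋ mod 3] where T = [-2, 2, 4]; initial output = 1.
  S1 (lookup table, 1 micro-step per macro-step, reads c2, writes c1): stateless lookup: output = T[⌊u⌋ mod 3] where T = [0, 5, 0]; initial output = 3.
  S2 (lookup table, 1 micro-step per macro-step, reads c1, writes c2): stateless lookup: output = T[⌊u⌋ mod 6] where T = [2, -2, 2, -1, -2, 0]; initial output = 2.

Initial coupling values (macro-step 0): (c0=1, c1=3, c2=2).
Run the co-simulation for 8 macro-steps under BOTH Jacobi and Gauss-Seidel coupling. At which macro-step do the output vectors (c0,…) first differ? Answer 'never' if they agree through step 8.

[Jacobi] macro 1: S0 reads c1=3 → after 1×micro: -2; S1 reads c2=2 → after 1×micro: 0; S2 reads c1=3 → after 1×micro: -1 ⇒ (c0=-2, c1=0, c2=-1)
[Jacobi] macro 2: S0 reads c1=0 → after 1×micro: -2; S1 reads c2=-1 → after 1×micro: 0; S2 reads c1=0 → after 1×micro: 2 ⇒ (c0=-2, c1=0, c2=2)
[Jacobi] macro 3: S0 reads c1=0 → after 1×micro: -2; S1 reads c2=2 → after 1×micro: 0; S2 reads c1=0 → after 1×micro: 2 ⇒ (c0=-2, c1=0, c2=2)
[Jacobi] macro 4: S0 reads c1=0 → after 1×micro: -2; S1 reads c2=2 → after 1×micro: 0; S2 reads c1=0 → after 1×micro: 2 ⇒ (c0=-2, c1=0, c2=2)
[Jacobi] macro 5: S0 reads c1=0 → after 1×micro: -2; S1 reads c2=2 → after 1×micro: 0; S2 reads c1=0 → after 1×micro: 2 ⇒ (c0=-2, c1=0, c2=2)
[Jacobi] macro 6: S0 reads c1=0 → after 1×micro: -2; S1 reads c2=2 → after 1×micro: 0; S2 reads c1=0 → after 1×micro: 2 ⇒ (c0=-2, c1=0, c2=2)
[Jacobi] macro 7: S0 reads c1=0 → after 1×micro: -2; S1 reads c2=2 → after 1×micro: 0; S2 reads c1=0 → after 1×micro: 2 ⇒ (c0=-2, c1=0, c2=2)
[Jacobi] macro 8: S0 reads c1=0 → after 1×micro: -2; S1 reads c2=2 → after 1×micro: 0; S2 reads c1=0 → after 1×micro: 2 ⇒ (c0=-2, c1=0, c2=2)
[Gauss-Seidel] macro 1: S0 reads c1=3 → after 1×micro: -2; S1 reads c2=2 → after 1×micro: 0; S2 reads c1=0 → after 1×micro: 2 ⇒ (c0=-2, c1=0, c2=2)
[Gauss-Seidel] macro 2: S0 reads c1=0 → after 1×micro: -2; S1 reads c2=2 → after 1×micro: 0; S2 reads c1=0 → after 1×micro: 2 ⇒ (c0=-2, c1=0, c2=2)
[Gauss-Seidel] macro 3: S0 reads c1=0 → after 1×micro: -2; S1 reads c2=2 → after 1×micro: 0; S2 reads c1=0 → after 1×micro: 2 ⇒ (c0=-2, c1=0, c2=2)
[Gauss-Seidel] macro 4: S0 reads c1=0 → after 1×micro: -2; S1 reads c2=2 → after 1×micro: 0; S2 reads c1=0 → after 1×micro: 2 ⇒ (c0=-2, c1=0, c2=2)
[Gauss-Seidel] macro 5: S0 reads c1=0 → after 1×micro: -2; S1 reads c2=2 → after 1×micro: 0; S2 reads c1=0 → after 1×micro: 2 ⇒ (c0=-2, c1=0, c2=2)
[Gauss-Seidel] macro 6: S0 reads c1=0 → after 1×micro: -2; S1 reads c2=2 → after 1×micro: 0; S2 reads c1=0 → after 1×micro: 2 ⇒ (c0=-2, c1=0, c2=2)
[Gauss-Seidel] macro 7: S0 reads c1=0 → after 1×micro: -2; S1 reads c2=2 → after 1×micro: 0; S2 reads c1=0 → after 1×micro: 2 ⇒ (c0=-2, c1=0, c2=2)
[Gauss-Seidel] macro 8: S0 reads c1=0 → after 1×micro: -2; S1 reads c2=2 → after 1×micro: 0; S2 reads c1=0 → after 1×micro: 2 ⇒ (c0=-2, c1=0, c2=2)

first divergence at macro-step: 1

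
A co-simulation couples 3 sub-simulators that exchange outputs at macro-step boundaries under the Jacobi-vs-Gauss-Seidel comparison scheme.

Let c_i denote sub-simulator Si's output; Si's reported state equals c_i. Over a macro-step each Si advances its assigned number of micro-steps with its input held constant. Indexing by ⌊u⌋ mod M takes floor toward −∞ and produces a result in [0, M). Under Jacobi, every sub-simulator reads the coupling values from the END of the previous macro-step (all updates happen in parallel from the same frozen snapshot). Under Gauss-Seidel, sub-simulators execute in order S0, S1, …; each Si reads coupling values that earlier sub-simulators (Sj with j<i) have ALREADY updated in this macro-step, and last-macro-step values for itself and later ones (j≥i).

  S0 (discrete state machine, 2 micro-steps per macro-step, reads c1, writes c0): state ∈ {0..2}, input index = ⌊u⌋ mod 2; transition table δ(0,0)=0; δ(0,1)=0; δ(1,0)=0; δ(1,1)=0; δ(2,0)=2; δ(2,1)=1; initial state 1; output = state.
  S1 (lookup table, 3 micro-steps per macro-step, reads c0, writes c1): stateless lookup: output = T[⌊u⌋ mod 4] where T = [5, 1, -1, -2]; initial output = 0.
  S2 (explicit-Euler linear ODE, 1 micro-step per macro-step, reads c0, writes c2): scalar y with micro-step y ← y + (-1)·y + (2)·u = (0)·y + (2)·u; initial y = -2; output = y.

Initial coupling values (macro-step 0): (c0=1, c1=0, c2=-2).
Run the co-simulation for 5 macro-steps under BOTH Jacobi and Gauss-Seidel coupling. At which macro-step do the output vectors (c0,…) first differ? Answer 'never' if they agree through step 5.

[Jacobi] macro 1: S0 reads c1=0 → after 2×micro: 0; S1 reads c0=1 → after 3×micro: 1; S2 reads c0=1 → after 1×micro: 2 ⇒ (c0=0, c1=1, c2=2)
[Jacobi] macro 2: S0 reads c1=1 → after 2×micro: 0; S1 reads c0=0 → after 3×micro: 5; S2 reads c0=0 → after 1×micro: 0 ⇒ (c0=0, c1=5, c2=0)
[Jacobi] macro 3: S0 reads c1=5 → after 2×micro: 0; S1 reads c0=0 → after 3×micro: 5; S2 reads c0=0 → after 1×micro: 0 ⇒ (c0=0, c1=5, c2=0)
[Jacobi] macro 4: S0 reads c1=5 → after 2×micro: 0; S1 reads c0=0 → after 3×micro: 5; S2 reads c0=0 → after 1×micro: 0 ⇒ (c0=0, c1=5, c2=0)
[Jacobi] macro 5: S0 reads c1=5 → after 2×micro: 0; S1 reads c0=0 → after 3×micro: 5; S2 reads c0=0 → after 1×micro: 0 ⇒ (c0=0, c1=5, c2=0)
[Gauss-Seidel] macro 1: S0 reads c1=0 → after 2×micro: 0; S1 reads c0=0 → after 3×micro: 5; S2 reads c0=0 → after 1×micro: 0 ⇒ (c0=0, c1=5, c2=0)
[Gauss-Seidel] macro 2: S0 reads c1=5 → after 2×micro: 0; S1 reads c0=0 → after 3×micro: 5; S2 reads c0=0 → after 1×micro: 0 ⇒ (c0=0, c1=5, c2=0)
[Gauss-Seidel] macro 3: S0 reads c1=5 → after 2×micro: 0; S1 reads c0=0 → after 3×micro: 5; S2 reads c0=0 → after 1×micro: 0 ⇒ (c0=0, c1=5, c2=0)
[Gauss-Seidel] macro 4: S0 reads c1=5 → after 2×micro: 0; S1 reads c0=0 → after 3×micro: 5; S2 reads c0=0 → after 1×micro: 0 ⇒ (c0=0, c1=5, c2=0)
[Gauss-Seidel] macro 5: S0 reads c1=5 → after 2×micro: 0; S1 reads c0=0 → after 3×micro: 5; S2 reads c0=0 → after 1×micro: 0 ⇒ (c0=0, c1=5, c2=0)

first divergence at macro-step: 1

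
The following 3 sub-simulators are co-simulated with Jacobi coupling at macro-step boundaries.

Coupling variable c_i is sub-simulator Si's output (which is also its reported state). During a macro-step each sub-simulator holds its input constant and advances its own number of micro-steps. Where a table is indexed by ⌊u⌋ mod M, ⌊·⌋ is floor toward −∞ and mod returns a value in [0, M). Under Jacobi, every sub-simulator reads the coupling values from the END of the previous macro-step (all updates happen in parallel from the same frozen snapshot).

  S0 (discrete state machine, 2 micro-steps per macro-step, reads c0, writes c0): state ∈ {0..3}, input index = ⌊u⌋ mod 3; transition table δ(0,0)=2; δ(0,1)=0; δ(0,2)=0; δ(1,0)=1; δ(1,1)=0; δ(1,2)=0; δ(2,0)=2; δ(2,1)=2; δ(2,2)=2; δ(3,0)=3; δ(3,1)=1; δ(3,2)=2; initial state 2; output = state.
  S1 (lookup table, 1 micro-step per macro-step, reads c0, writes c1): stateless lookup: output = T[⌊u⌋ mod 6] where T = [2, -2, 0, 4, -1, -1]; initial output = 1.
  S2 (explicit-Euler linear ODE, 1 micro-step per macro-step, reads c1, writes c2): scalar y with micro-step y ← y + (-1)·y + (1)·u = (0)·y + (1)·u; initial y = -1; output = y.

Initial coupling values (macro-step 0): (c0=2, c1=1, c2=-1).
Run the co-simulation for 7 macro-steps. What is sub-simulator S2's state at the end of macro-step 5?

macro 1: S0 reads c0=2 → after 2×micro: 2; S1 reads c0=2 → after 1×micro: 0; S2 reads c1=1 → after 1×micro: 1 ⇒ (c0=2, c1=0, c2=1)
macro 2: S0 reads c0=2 → after 2×micro: 2; S1 reads c0=2 → after 1×micro: 0; S2 reads c1=0 → after 1×micro: 0 ⇒ (c0=2, c1=0, c2=0)
macro 3: S0 reads c0=2 → after 2×micro: 2; S1 reads c0=2 → after 1×micro: 0; S2 reads c1=0 → after 1×micro: 0 ⇒ (c0=2, c1=0, c2=0)
macro 4: S0 reads c0=2 → after 2×micro: 2; S1 reads c0=2 → after 1×micro: 0; S2 reads c1=0 → after 1×micro: 0 ⇒ (c0=2, c1=0, c2=0)
macro 5: S0 reads c0=2 → after 2×micro: 2; S1 reads c0=2 → after 1×micro: 0; S2 reads c1=0 → after 1×micro: 0 ⇒ (c0=2, c1=0, c2=0)
macro 6: S0 reads c0=2 → after 2×micro: 2; S1 reads c0=2 → after 1×micro: 0; S2 reads c1=0 → after 1×micro: 0 ⇒ (c0=2, c1=0, c2=0)
macro 7: S0 reads c0=2 → after 2×micro: 2; S1 reads c0=2 → after 1×micro: 0; S2 reads c1=0 → after 1×micro: 0 ⇒ (c0=2, c1=0, c2=0)

S2 state at macro-step 5 = 0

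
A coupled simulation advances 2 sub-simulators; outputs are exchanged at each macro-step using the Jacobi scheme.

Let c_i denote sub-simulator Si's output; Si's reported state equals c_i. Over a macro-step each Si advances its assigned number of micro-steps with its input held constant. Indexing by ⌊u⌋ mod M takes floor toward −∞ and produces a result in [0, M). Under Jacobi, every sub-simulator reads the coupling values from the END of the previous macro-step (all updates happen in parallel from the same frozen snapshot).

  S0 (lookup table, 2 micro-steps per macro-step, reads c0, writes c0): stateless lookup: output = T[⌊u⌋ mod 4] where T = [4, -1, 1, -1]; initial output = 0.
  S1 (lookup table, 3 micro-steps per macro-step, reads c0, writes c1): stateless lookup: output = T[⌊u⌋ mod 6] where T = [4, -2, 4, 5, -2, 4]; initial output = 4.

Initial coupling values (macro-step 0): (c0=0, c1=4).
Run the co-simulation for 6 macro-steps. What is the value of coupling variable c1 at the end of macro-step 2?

macro 1: S0 reads c0=0 → after 2×micro: 4; S1 reads c0=0 → after 3×micro: 4 ⇒ (c0=4, c1=4)
macro 2: S0 reads c0=4 → after 2×micro: 4; S1 reads c0=4 → after 3×micro: -2 ⇒ (c0=4, c1=-2)
macro 3: S0 reads c0=4 → after 2×micro: 4; S1 reads c0=4 → after 3×micro: -2 ⇒ (c0=4, c1=-2)
macro 4: S0 reads c0=4 → after 2×micro: 4; S1 reads c0=4 → after 3×micro: -2 ⇒ (c0=4, c1=-2)
macro 5: S0 reads c0=4 → after 2×micro: 4; S1 reads c0=4 → after 3×micro: -2 ⇒ (c0=4, c1=-2)
macro 6: S0 reads c0=4 → after 2×micro: 4; S1 reads c0=4 → after 3×micro: -2 ⇒ (c0=4, c1=-2)

c1 at macro-step 2 = -2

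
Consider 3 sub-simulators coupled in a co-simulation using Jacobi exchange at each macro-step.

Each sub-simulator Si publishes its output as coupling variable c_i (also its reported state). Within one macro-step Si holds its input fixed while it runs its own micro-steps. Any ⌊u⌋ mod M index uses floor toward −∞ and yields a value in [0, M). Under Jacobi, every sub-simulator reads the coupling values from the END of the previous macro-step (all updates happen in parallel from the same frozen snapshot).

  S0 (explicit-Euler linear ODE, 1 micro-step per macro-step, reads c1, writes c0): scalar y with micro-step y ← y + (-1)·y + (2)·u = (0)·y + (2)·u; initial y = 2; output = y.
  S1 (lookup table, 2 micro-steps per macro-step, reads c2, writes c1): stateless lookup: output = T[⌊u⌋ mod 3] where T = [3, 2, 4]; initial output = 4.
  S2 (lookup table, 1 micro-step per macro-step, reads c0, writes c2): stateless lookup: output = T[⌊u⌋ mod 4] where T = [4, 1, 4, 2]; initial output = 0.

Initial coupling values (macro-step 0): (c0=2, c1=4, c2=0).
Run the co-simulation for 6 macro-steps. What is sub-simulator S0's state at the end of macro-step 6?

macro 1: S0 reads c1=4 → after 1×micro: 8; S1 reads c2=0 → after 2×micro: 3; S2 reads c0=2 → after 1×micro: 4 ⇒ (c0=8, c1=3, c2=4)
macro 2: S0 reads c1=3 → after 1×micro: 6; S1 reads c2=4 → after 2×micro: 2; S2 reads c0=8 → after 1×micro: 4 ⇒ (c0=6, c1=2, c2=4)
macro 3: S0 reads c1=2 → after 1×micro: 4; S1 reads c2=4 → after 2×micro: 2; S2 reads c0=6 → after 1×micro: 4 ⇒ (c0=4, c1=2, c2=4)
macro 4: S0 reads c1=2 → after 1×micro: 4; S1 reads c2=4 → after 2×micro: 2; S2 reads c0=4 → after 1×micro: 4 ⇒ (c0=4, c1=2, c2=4)
macro 5: S0 reads c1=2 → after 1×micro: 4; S1 reads c2=4 → after 2×micro: 2; S2 reads c0=4 → after 1×micro: 4 ⇒ (c0=4, c1=2, c2=4)
macro 6: S0 reads c1=2 → after 1×micro: 4; S1 reads c2=4 → after 2×micro: 2; S2 reads c0=4 → after 1×micro: 4 ⇒ (c0=4, c1=2, c2=4)

S0 state at macro-step 6 = 4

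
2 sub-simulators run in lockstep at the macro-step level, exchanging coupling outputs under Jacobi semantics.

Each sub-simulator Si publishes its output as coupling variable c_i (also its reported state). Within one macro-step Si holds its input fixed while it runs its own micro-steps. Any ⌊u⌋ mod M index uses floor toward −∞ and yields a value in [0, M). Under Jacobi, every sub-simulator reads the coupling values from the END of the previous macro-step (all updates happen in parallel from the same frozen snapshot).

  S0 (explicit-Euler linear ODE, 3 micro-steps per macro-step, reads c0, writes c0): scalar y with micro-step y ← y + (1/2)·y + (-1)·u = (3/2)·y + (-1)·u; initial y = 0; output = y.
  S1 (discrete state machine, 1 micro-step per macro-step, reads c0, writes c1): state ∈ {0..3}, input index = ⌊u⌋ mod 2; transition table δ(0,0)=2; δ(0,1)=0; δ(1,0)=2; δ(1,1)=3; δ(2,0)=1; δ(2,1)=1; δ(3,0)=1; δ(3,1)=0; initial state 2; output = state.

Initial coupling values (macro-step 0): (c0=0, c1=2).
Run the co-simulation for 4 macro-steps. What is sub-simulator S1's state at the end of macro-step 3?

S1 state at macro-step 3 = 1

macro 1: S0 reads c0=0 → after 3×micro: 0; S1 reads c0=0 → after 1×micro: 1 ⇒ (c0=0, c1=1)
macro 2: S0 reads c0=0 → after 3×micro: 0; S1 reads c0=0 → after 1×micro: 2 ⇒ (c0=0, c1=2)
macro 3: S0 reads c0=0 → after 3×micro: 0; S1 reads c0=0 → after 1×micro: 1 ⇒ (c0=0, c1=1)
macro 4: S0 reads c0=0 → after 3×micro: 0; S1 reads c0=0 → after 1×micro: 2 ⇒ (c0=0, c1=2)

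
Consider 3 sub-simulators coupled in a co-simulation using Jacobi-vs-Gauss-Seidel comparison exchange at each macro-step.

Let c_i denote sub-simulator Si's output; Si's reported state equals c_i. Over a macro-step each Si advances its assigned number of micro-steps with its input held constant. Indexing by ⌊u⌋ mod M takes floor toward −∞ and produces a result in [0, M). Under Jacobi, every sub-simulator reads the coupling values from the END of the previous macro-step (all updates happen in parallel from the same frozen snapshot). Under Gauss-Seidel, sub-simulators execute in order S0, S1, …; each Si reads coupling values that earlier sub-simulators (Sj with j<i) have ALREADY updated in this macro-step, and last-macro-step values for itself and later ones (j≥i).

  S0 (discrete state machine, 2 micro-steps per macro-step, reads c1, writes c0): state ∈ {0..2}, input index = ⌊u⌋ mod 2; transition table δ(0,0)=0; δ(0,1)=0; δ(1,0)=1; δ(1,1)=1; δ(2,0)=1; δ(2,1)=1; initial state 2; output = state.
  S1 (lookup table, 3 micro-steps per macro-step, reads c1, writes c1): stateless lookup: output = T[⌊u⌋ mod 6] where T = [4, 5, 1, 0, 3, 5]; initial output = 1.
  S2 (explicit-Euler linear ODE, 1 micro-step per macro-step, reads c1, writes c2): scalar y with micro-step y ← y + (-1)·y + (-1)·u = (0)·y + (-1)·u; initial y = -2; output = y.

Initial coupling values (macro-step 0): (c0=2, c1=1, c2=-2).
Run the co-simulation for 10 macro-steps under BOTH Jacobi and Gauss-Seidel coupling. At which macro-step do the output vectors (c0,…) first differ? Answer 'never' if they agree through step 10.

first divergence at macro-step: 1

[Jacobi] macro 1: S0 reads c1=1 → after 2×micro: 1; S1 reads c1=1 → after 3×micro: 5; S2 reads c1=1 → after 1×micro: -1 ⇒ (c0=1, c1=5, c2=-1)
[Jacobi] macro 2: S0 reads c1=5 → after 2×micro: 1; S1 reads c1=5 → after 3×micro: 5; S2 reads c1=5 → after 1×micro: -5 ⇒ (c0=1, c1=5, c2=-5)
[Jacobi] macro 3: S0 reads c1=5 → after 2×micro: 1; S1 reads c1=5 → after 3×micro: 5; S2 reads c1=5 → after 1×micro: -5 ⇒ (c0=1, c1=5, c2=-5)
[Jacobi] macro 4: S0 reads c1=5 → after 2×micro: 1; S1 reads c1=5 → after 3×micro: 5; S2 reads c1=5 → after 1×micro: -5 ⇒ (c0=1, c1=5, c2=-5)
[Jacobi] macro 5: S0 reads c1=5 → after 2×micro: 1; S1 reads c1=5 → after 3×micro: 5; S2 reads c1=5 → after 1×micro: -5 ⇒ (c0=1, c1=5, c2=-5)
[Jacobi] macro 6: S0 reads c1=5 → after 2×micro: 1; S1 reads c1=5 → after 3×micro: 5; S2 reads c1=5 → after 1×micro: -5 ⇒ (c0=1, c1=5, c2=-5)
[Jacobi] macro 7: S0 reads c1=5 → after 2×micro: 1; S1 reads c1=5 → after 3×micro: 5; S2 reads c1=5 → after 1×micro: -5 ⇒ (c0=1, c1=5, c2=-5)
[Jacobi] macro 8: S0 reads c1=5 → after 2×micro: 1; S1 reads c1=5 → after 3×micro: 5; S2 reads c1=5 → after 1×micro: -5 ⇒ (c0=1, c1=5, c2=-5)
[Jacobi] macro 9: S0 reads c1=5 → after 2×micro: 1; S1 reads c1=5 → after 3×micro: 5; S2 reads c1=5 → after 1×micro: -5 ⇒ (c0=1, c1=5, c2=-5)
[Jacobi] macro 10: S0 reads c1=5 → after 2×micro: 1; S1 reads c1=5 → after 3×micro: 5; S2 reads c1=5 → after 1×micro: -5 ⇒ (c0=1, c1=5, c2=-5)
[Gauss-Seidel] macro 1: S0 reads c1=1 → after 2×micro: 1; S1 reads c1=1 → after 3×micro: 5; S2 reads c1=5 → after 1×micro: -5 ⇒ (c0=1, c1=5, c2=-5)
[Gauss-Seidel] macro 2: S0 reads c1=5 → after 2×micro: 1; S1 reads c1=5 → after 3×micro: 5; S2 reads c1=5 → after 1×micro: -5 ⇒ (c0=1, c1=5, c2=-5)
[Gauss-Seidel] macro 3: S0 reads c1=5 → after 2×micro: 1; S1 reads c1=5 → after 3×micro: 5; S2 reads c1=5 → after 1×micro: -5 ⇒ (c0=1, c1=5, c2=-5)
[Gauss-Seidel] macro 4: S0 reads c1=5 → after 2×micro: 1; S1 reads c1=5 → after 3×micro: 5; S2 reads c1=5 → after 1×micro: -5 ⇒ (c0=1, c1=5, c2=-5)
[Gauss-Seidel] macro 5: S0 reads c1=5 → after 2×micro: 1; S1 reads c1=5 → after 3×micro: 5; S2 reads c1=5 → after 1×micro: -5 ⇒ (c0=1, c1=5, c2=-5)
[Gauss-Seidel] macro 6: S0 reads c1=5 → after 2×micro: 1; S1 reads c1=5 → after 3×micro: 5; S2 reads c1=5 → after 1×micro: -5 ⇒ (c0=1, c1=5, c2=-5)
[Gauss-Seidel] macro 7: S0 reads c1=5 → after 2×micro: 1; S1 reads c1=5 → after 3×micro: 5; S2 reads c1=5 → after 1×micro: -5 ⇒ (c0=1, c1=5, c2=-5)
[Gauss-Seidel] macro 8: S0 reads c1=5 → after 2×micro: 1; S1 reads c1=5 → after 3×micro: 5; S2 reads c1=5 → after 1×micro: -5 ⇒ (c0=1, c1=5, c2=-5)
[Gauss-Seidel] macro 9: S0 reads c1=5 → after 2×micro: 1; S1 reads c1=5 → after 3×micro: 5; S2 reads c1=5 → after 1×micro: -5 ⇒ (c0=1, c1=5, c2=-5)
[Gauss-Seidel] macro 10: S0 reads c1=5 → after 2×micro: 1; S1 reads c1=5 → after 3×micro: 5; S2 reads c1=5 → after 1×micro: -5 ⇒ (c0=1, c1=5, c2=-5)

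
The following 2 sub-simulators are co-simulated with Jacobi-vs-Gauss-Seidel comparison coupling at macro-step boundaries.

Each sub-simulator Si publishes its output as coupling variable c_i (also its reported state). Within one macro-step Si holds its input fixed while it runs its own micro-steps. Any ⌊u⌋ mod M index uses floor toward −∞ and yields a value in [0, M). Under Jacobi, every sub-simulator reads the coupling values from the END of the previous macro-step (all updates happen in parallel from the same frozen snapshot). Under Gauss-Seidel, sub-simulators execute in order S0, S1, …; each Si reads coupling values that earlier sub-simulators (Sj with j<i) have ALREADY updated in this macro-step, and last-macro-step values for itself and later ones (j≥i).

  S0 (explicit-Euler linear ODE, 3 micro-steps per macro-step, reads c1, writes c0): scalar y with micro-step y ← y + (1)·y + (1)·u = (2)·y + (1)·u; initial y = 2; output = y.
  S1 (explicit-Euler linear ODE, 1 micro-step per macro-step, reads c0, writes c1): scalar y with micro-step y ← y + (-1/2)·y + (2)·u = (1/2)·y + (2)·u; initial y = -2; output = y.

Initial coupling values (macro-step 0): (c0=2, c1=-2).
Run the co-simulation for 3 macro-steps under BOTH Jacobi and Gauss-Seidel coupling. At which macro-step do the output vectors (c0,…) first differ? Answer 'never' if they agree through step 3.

[Jacobi] macro 1: S0 reads c1=-2 → after 3×micro: 2; S1 reads c0=2 → after 1×micro: 3 ⇒ (c0=2, c1=3)
[Jacobi] macro 2: S0 reads c1=3 → after 3×micro: 37; S1 reads c0=2 → after 1×micro: 11/2 ⇒ (c0=37, c1=11/2)
[Jacobi] macro 3: S0 reads c1=11/2 → after 3×micro: 669/2; S1 reads c0=37 → after 1×micro: 307/4 ⇒ (c0=669/2, c1=307/4)
[Gauss-Seidel] macro 1: S0 reads c1=-2 → after 3×micro: 2; S1 reads c0=2 → after 1×micro: 3 ⇒ (c0=2, c1=3)
[Gauss-Seidel] macro 2: S0 reads c1=3 → after 3×micro: 37; S1 reads c0=37 → after 1×micro: 151/2 ⇒ (c0=37, c1=151/2)
[Gauss-Seidel] macro 3: S0 reads c1=151/2 → after 3×micro: 1649/2; S1 reads c0=1649/2 → after 1×micro: 6747/4 ⇒ (c0=1649/2, c1=6747/4)

first divergence at macro-step: 2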